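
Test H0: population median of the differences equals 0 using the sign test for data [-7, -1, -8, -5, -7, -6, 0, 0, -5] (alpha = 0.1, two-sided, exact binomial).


Step 1: Discard zero differences. Original n = 9; n_eff = number of nonzero differences = 7.
Nonzero differences (with sign): -7, -1, -8, -5, -7, -6, -5
Step 2: Count signs: positive = 0, negative = 7.
Step 3: Under H0: P(positive) = 0.5, so the number of positives S ~ Bin(7, 0.5).
Step 4: Two-sided exact p-value = sum of Bin(7,0.5) probabilities at or below the observed probability = 0.015625.
Step 5: alpha = 0.1. reject H0.

n_eff = 7, pos = 0, neg = 7, p = 0.015625, reject H0.


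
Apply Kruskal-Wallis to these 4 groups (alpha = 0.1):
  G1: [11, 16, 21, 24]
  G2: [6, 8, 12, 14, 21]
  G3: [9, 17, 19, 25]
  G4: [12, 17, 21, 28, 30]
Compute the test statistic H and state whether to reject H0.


Step 1: Combine all N = 18 observations and assign midranks.
sorted (value, group, rank): (6,G2,1), (8,G2,2), (9,G3,3), (11,G1,4), (12,G2,5.5), (12,G4,5.5), (14,G2,7), (16,G1,8), (17,G3,9.5), (17,G4,9.5), (19,G3,11), (21,G1,13), (21,G2,13), (21,G4,13), (24,G1,15), (25,G3,16), (28,G4,17), (30,G4,18)
Step 2: Sum ranks within each group.
R_1 = 40 (n_1 = 4)
R_2 = 28.5 (n_2 = 5)
R_3 = 39.5 (n_3 = 4)
R_4 = 63 (n_4 = 5)
Step 3: H = 12/(N(N+1)) * sum(R_i^2/n_i) - 3(N+1)
     = 12/(18*19) * (40^2/4 + 28.5^2/5 + 39.5^2/4 + 63^2/5) - 3*19
     = 0.035088 * 1746.31 - 57
     = 4.274123.
Step 4: Ties present; correction factor C = 1 - 36/(18^3 - 18) = 0.993808. Corrected H = 4.274123 / 0.993808 = 4.300753.
Step 5: Under H0, H ~ chi^2(3); p-value = 0.230766.
Step 6: alpha = 0.1. fail to reject H0.

H = 4.3008, df = 3, p = 0.230766, fail to reject H0.


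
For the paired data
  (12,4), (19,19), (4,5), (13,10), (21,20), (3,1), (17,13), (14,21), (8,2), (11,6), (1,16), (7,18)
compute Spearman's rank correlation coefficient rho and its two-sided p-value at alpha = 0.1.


Step 1: Rank x and y separately (midranks; no ties here).
rank(x): 12->7, 19->11, 4->3, 13->8, 21->12, 3->2, 17->10, 14->9, 8->5, 11->6, 1->1, 7->4
rank(y): 4->3, 19->10, 5->4, 10->6, 20->11, 1->1, 13->7, 21->12, 2->2, 6->5, 16->8, 18->9
Step 2: d_i = R_x(i) - R_y(i); compute d_i^2.
  (7-3)^2=16, (11-10)^2=1, (3-4)^2=1, (8-6)^2=4, (12-11)^2=1, (2-1)^2=1, (10-7)^2=9, (9-12)^2=9, (5-2)^2=9, (6-5)^2=1, (1-8)^2=49, (4-9)^2=25
sum(d^2) = 126.
Step 3: rho = 1 - 6*126 / (12*(12^2 - 1)) = 1 - 756/1716 = 0.559441.
Step 4: Under H0, t = rho * sqrt((n-2)/(1-rho^2)) = 2.1344 ~ t(10).
Step 5: Two-sided p-value from the t-distribution with 10 df = 0.058589.
Step 6: alpha = 0.1. reject H0.

rho = 0.5594, p = 0.058589, reject H0 at alpha = 0.1.


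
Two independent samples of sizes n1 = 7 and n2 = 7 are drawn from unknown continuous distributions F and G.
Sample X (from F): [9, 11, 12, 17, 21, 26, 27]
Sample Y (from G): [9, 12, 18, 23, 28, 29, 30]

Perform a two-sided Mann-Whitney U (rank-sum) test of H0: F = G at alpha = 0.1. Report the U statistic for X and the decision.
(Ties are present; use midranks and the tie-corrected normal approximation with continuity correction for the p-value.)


Step 1: Combine and sort all 14 observations; assign midranks.
sorted (value, group): (9,X), (9,Y), (11,X), (12,X), (12,Y), (17,X), (18,Y), (21,X), (23,Y), (26,X), (27,X), (28,Y), (29,Y), (30,Y)
ranks: 9->1.5, 9->1.5, 11->3, 12->4.5, 12->4.5, 17->6, 18->7, 21->8, 23->9, 26->10, 27->11, 28->12, 29->13, 30->14
Step 2: Rank sum for X: R1 = 1.5 + 3 + 4.5 + 6 + 8 + 10 + 11 = 44.
Step 3: U_X = R1 - n1(n1+1)/2 = 44 - 7*8/2 = 44 - 28 = 16.
       U_Y = n1*n2 - U_X = 49 - 16 = 33.
Step 4: Ties are present, so use the tie-corrected normal approximation (with continuity correction) for the p-value.
Step 5: p-value = 0.305620; compare to alpha = 0.1. fail to reject H0.

U_X = 16, p = 0.305620, fail to reject H0 at alpha = 0.1.


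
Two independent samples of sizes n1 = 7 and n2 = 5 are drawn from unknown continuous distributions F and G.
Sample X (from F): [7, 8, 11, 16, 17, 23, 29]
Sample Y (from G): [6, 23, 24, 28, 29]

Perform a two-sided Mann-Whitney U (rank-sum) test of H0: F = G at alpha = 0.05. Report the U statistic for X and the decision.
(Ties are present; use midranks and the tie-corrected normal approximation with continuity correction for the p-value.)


Step 1: Combine and sort all 12 observations; assign midranks.
sorted (value, group): (6,Y), (7,X), (8,X), (11,X), (16,X), (17,X), (23,X), (23,Y), (24,Y), (28,Y), (29,X), (29,Y)
ranks: 6->1, 7->2, 8->3, 11->4, 16->5, 17->6, 23->7.5, 23->7.5, 24->9, 28->10, 29->11.5, 29->11.5
Step 2: Rank sum for X: R1 = 2 + 3 + 4 + 5 + 6 + 7.5 + 11.5 = 39.
Step 3: U_X = R1 - n1(n1+1)/2 = 39 - 7*8/2 = 39 - 28 = 11.
       U_Y = n1*n2 - U_X = 35 - 11 = 24.
Step 4: Ties are present, so use the tie-corrected normal approximation (with continuity correction) for the p-value.
Step 5: p-value = 0.328162; compare to alpha = 0.05. fail to reject H0.

U_X = 11, p = 0.328162, fail to reject H0 at alpha = 0.05.


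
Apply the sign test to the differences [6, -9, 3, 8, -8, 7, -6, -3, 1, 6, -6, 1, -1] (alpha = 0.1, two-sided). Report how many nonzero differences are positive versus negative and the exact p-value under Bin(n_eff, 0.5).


Step 1: Discard zero differences. Original n = 13; n_eff = number of nonzero differences = 13.
Nonzero differences (with sign): +6, -9, +3, +8, -8, +7, -6, -3, +1, +6, -6, +1, -1
Step 2: Count signs: positive = 7, negative = 6.
Step 3: Under H0: P(positive) = 0.5, so the number of positives S ~ Bin(13, 0.5).
Step 4: Two-sided exact p-value = sum of Bin(13,0.5) probabilities at or below the observed probability = 1.000000.
Step 5: alpha = 0.1. fail to reject H0.

n_eff = 13, pos = 7, neg = 6, p = 1.000000, fail to reject H0.


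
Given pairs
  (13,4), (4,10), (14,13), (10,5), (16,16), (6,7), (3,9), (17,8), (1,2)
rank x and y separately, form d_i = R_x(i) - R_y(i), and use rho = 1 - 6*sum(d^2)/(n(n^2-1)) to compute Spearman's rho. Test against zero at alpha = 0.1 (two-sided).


Step 1: Rank x and y separately (midranks; no ties here).
rank(x): 13->6, 4->3, 14->7, 10->5, 16->8, 6->4, 3->2, 17->9, 1->1
rank(y): 4->2, 10->7, 13->8, 5->3, 16->9, 7->4, 9->6, 8->5, 2->1
Step 2: d_i = R_x(i) - R_y(i); compute d_i^2.
  (6-2)^2=16, (3-7)^2=16, (7-8)^2=1, (5-3)^2=4, (8-9)^2=1, (4-4)^2=0, (2-6)^2=16, (9-5)^2=16, (1-1)^2=0
sum(d^2) = 70.
Step 3: rho = 1 - 6*70 / (9*(9^2 - 1)) = 1 - 420/720 = 0.416667.
Step 4: Under H0, t = rho * sqrt((n-2)/(1-rho^2)) = 1.2127 ~ t(7).
Step 5: Two-sided p-value from the t-distribution with 7 df = 0.264586.
Step 6: alpha = 0.1. fail to reject H0.

rho = 0.4167, p = 0.264586, fail to reject H0 at alpha = 0.1.


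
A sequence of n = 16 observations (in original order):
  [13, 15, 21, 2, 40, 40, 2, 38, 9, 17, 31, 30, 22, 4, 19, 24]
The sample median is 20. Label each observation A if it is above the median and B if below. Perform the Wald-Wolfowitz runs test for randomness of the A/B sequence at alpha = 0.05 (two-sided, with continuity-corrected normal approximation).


Step 1: Compute median = 20; label A = above, B = below.
Labels in order: BBABAABABBAAABBA  (n_A = 8, n_B = 8)
Step 2: Count runs R = 10.
Step 3: Under H0 (random ordering), E[R] = 2*n_A*n_B/(n_A+n_B) + 1 = 2*8*8/16 + 1 = 9.0000.
        Var[R] = 2*n_A*n_B*(2*n_A*n_B - n_A - n_B) / ((n_A+n_B)^2 * (n_A+n_B-1)) = 14336/3840 = 3.7333.
        SD[R] = 1.9322.
Step 4: Continuity-corrected z = (R - 0.5 - E[R]) / SD[R] = (10 - 0.5 - 9.0000) / 1.9322 = 0.2588.
Step 5: Two-sided p-value via normal approximation = 2*(1 - Phi(|z|)) = 0.795809.
Step 6: alpha = 0.05. fail to reject H0.

R = 10, z = 0.2588, p = 0.795809, fail to reject H0.


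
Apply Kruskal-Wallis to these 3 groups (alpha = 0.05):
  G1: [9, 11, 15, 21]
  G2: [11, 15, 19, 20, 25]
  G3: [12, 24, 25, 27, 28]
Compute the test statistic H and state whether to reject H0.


Step 1: Combine all N = 14 observations and assign midranks.
sorted (value, group, rank): (9,G1,1), (11,G1,2.5), (11,G2,2.5), (12,G3,4), (15,G1,5.5), (15,G2,5.5), (19,G2,7), (20,G2,8), (21,G1,9), (24,G3,10), (25,G2,11.5), (25,G3,11.5), (27,G3,13), (28,G3,14)
Step 2: Sum ranks within each group.
R_1 = 18 (n_1 = 4)
R_2 = 34.5 (n_2 = 5)
R_3 = 52.5 (n_3 = 5)
Step 3: H = 12/(N(N+1)) * sum(R_i^2/n_i) - 3(N+1)
     = 12/(14*15) * (18^2/4 + 34.5^2/5 + 52.5^2/5) - 3*15
     = 0.057143 * 870.3 - 45
     = 4.731429.
Step 4: Ties present; correction factor C = 1 - 18/(14^3 - 14) = 0.993407. Corrected H = 4.731429 / 0.993407 = 4.762832.
Step 5: Under H0, H ~ chi^2(2); p-value = 0.092420.
Step 6: alpha = 0.05. fail to reject H0.

H = 4.7628, df = 2, p = 0.092420, fail to reject H0.


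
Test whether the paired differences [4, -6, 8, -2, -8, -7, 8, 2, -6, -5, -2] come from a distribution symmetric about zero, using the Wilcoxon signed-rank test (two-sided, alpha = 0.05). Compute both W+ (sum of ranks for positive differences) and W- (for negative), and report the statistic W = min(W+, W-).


Step 1: Drop any zero differences (none here) and take |d_i|.
|d| = [4, 6, 8, 2, 8, 7, 8, 2, 6, 5, 2]
Step 2: Midrank |d_i| (ties get averaged ranks).
ranks: |4|->4, |6|->6.5, |8|->10, |2|->2, |8|->10, |7|->8, |8|->10, |2|->2, |6|->6.5, |5|->5, |2|->2
Step 3: Attach original signs; sum ranks with positive sign and with negative sign.
W+ = 4 + 10 + 10 + 2 = 26
W- = 6.5 + 2 + 10 + 8 + 6.5 + 5 + 2 = 40
(Check: W+ + W- = 66 should equal n(n+1)/2 = 66.)
Step 4: Test statistic W = min(W+, W-) = 26.
Step 5: Ties in |d|, so use the tie-corrected normal approximation.
        E[W] = n(n+1)/4 = 11*12/4 = 33.
        Tie groups: |d|=2 (t=3), |d|=6 (t=2), |d|=8 (t=3); sum(t^3 - t) = 54.
        Var[W] = n(n+1)(2n+1)/24 - sum(t^3-t)/48 = 3036/24 - 54/48 = 125.375.
        z = (W - E[W]) / sqrt(Var[W]) = (26 - 33) / 11.1971 = -0.6252.
        Two-sided p = 2*Phi(z) = 0.531865.
Step 6: alpha = 0.05. fail to reject H0.

W+ = 26, W- = 40, W = min = 26, p = 0.531865, fail to reject H0.


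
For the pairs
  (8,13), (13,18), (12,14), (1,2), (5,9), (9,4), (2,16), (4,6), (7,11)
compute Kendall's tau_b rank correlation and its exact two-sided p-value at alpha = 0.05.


Step 1: Enumerate the 36 unordered pairs (i,j) with i<j and classify each by sign(x_j-x_i) * sign(y_j-y_i).
  (1,2):dx=+5,dy=+5->C; (1,3):dx=+4,dy=+1->C; (1,4):dx=-7,dy=-11->C; (1,5):dx=-3,dy=-4->C
  (1,6):dx=+1,dy=-9->D; (1,7):dx=-6,dy=+3->D; (1,8):dx=-4,dy=-7->C; (1,9):dx=-1,dy=-2->C
  (2,3):dx=-1,dy=-4->C; (2,4):dx=-12,dy=-16->C; (2,5):dx=-8,dy=-9->C; (2,6):dx=-4,dy=-14->C
  (2,7):dx=-11,dy=-2->C; (2,8):dx=-9,dy=-12->C; (2,9):dx=-6,dy=-7->C; (3,4):dx=-11,dy=-12->C
  (3,5):dx=-7,dy=-5->C; (3,6):dx=-3,dy=-10->C; (3,7):dx=-10,dy=+2->D; (3,8):dx=-8,dy=-8->C
  (3,9):dx=-5,dy=-3->C; (4,5):dx=+4,dy=+7->C; (4,6):dx=+8,dy=+2->C; (4,7):dx=+1,dy=+14->C
  (4,8):dx=+3,dy=+4->C; (4,9):dx=+6,dy=+9->C; (5,6):dx=+4,dy=-5->D; (5,7):dx=-3,dy=+7->D
  (5,8):dx=-1,dy=-3->C; (5,9):dx=+2,dy=+2->C; (6,7):dx=-7,dy=+12->D; (6,8):dx=-5,dy=+2->D
  (6,9):dx=-2,dy=+7->D; (7,8):dx=+2,dy=-10->D; (7,9):dx=+5,dy=-5->D; (8,9):dx=+3,dy=+5->C
Step 2: C = 26, D = 10, total pairs = 36.
Step 3: tau = (C - D)/(n(n-1)/2) = (26 - 10)/36 = 0.444444.
Step 4: Exact two-sided p-value (enumerate n! = 362880 permutations of y under H0): p = 0.119439.
Step 5: alpha = 0.05. fail to reject H0.

tau_b = 0.4444 (C=26, D=10), p = 0.119439, fail to reject H0.


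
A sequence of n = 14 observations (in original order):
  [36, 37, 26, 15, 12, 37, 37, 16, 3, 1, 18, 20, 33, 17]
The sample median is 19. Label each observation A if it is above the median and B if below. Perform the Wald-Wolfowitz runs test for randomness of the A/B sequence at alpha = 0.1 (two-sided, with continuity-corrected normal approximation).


Step 1: Compute median = 19; label A = above, B = below.
Labels in order: AAABBAABBBBAAB  (n_A = 7, n_B = 7)
Step 2: Count runs R = 6.
Step 3: Under H0 (random ordering), E[R] = 2*n_A*n_B/(n_A+n_B) + 1 = 2*7*7/14 + 1 = 8.0000.
        Var[R] = 2*n_A*n_B*(2*n_A*n_B - n_A - n_B) / ((n_A+n_B)^2 * (n_A+n_B-1)) = 8232/2548 = 3.2308.
        SD[R] = 1.7974.
Step 4: Continuity-corrected z = (R + 0.5 - E[R]) / SD[R] = (6 + 0.5 - 8.0000) / 1.7974 = -0.8345.
Step 5: Two-sided p-value via normal approximation = 2*(1 - Phi(|z|)) = 0.403986.
Step 6: alpha = 0.1. fail to reject H0.

R = 6, z = -0.8345, p = 0.403986, fail to reject H0.


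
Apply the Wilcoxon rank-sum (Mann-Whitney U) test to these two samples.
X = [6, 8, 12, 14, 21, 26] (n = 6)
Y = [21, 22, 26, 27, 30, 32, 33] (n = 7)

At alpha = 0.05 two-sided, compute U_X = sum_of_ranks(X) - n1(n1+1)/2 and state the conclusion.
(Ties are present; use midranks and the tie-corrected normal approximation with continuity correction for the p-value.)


Step 1: Combine and sort all 13 observations; assign midranks.
sorted (value, group): (6,X), (8,X), (12,X), (14,X), (21,X), (21,Y), (22,Y), (26,X), (26,Y), (27,Y), (30,Y), (32,Y), (33,Y)
ranks: 6->1, 8->2, 12->3, 14->4, 21->5.5, 21->5.5, 22->7, 26->8.5, 26->8.5, 27->10, 30->11, 32->12, 33->13
Step 2: Rank sum for X: R1 = 1 + 2 + 3 + 4 + 5.5 + 8.5 = 24.
Step 3: U_X = R1 - n1(n1+1)/2 = 24 - 6*7/2 = 24 - 21 = 3.
       U_Y = n1*n2 - U_X = 42 - 3 = 39.
Step 4: Ties are present, so use the tie-corrected normal approximation (with continuity correction) for the p-value.
Step 5: p-value = 0.012180; compare to alpha = 0.05. reject H0.

U_X = 3, p = 0.012180, reject H0 at alpha = 0.05.


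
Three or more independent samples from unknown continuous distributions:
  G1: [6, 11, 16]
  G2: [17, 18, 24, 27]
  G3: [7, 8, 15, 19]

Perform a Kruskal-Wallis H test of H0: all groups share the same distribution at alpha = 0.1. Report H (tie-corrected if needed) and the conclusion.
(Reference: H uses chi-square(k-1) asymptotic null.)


Step 1: Combine all N = 11 observations and assign midranks.
sorted (value, group, rank): (6,G1,1), (7,G3,2), (8,G3,3), (11,G1,4), (15,G3,5), (16,G1,6), (17,G2,7), (18,G2,8), (19,G3,9), (24,G2,10), (27,G2,11)
Step 2: Sum ranks within each group.
R_1 = 11 (n_1 = 3)
R_2 = 36 (n_2 = 4)
R_3 = 19 (n_3 = 4)
Step 3: H = 12/(N(N+1)) * sum(R_i^2/n_i) - 3(N+1)
     = 12/(11*12) * (11^2/3 + 36^2/4 + 19^2/4) - 3*12
     = 0.090909 * 454.583 - 36
     = 5.325758.
Step 4: No ties, so H is used without correction.
Step 5: Under H0, H ~ chi^2(2); p-value = 0.069747.
Step 6: alpha = 0.1. reject H0.

H = 5.3258, df = 2, p = 0.069747, reject H0.


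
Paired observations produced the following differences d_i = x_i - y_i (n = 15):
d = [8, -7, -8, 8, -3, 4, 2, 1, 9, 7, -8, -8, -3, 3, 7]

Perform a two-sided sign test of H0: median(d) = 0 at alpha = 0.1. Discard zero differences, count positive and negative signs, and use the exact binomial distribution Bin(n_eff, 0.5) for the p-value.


Step 1: Discard zero differences. Original n = 15; n_eff = number of nonzero differences = 15.
Nonzero differences (with sign): +8, -7, -8, +8, -3, +4, +2, +1, +9, +7, -8, -8, -3, +3, +7
Step 2: Count signs: positive = 9, negative = 6.
Step 3: Under H0: P(positive) = 0.5, so the number of positives S ~ Bin(15, 0.5).
Step 4: Two-sided exact p-value = sum of Bin(15,0.5) probabilities at or below the observed probability = 0.607239.
Step 5: alpha = 0.1. fail to reject H0.

n_eff = 15, pos = 9, neg = 6, p = 0.607239, fail to reject H0.


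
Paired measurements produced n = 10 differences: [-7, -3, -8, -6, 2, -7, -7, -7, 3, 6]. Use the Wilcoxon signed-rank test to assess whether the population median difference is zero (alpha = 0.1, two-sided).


Step 1: Drop any zero differences (none here) and take |d_i|.
|d| = [7, 3, 8, 6, 2, 7, 7, 7, 3, 6]
Step 2: Midrank |d_i| (ties get averaged ranks).
ranks: |7|->7.5, |3|->2.5, |8|->10, |6|->4.5, |2|->1, |7|->7.5, |7|->7.5, |7|->7.5, |3|->2.5, |6|->4.5
Step 3: Attach original signs; sum ranks with positive sign and with negative sign.
W+ = 1 + 2.5 + 4.5 = 8
W- = 7.5 + 2.5 + 10 + 4.5 + 7.5 + 7.5 + 7.5 = 47
(Check: W+ + W- = 55 should equal n(n+1)/2 = 55.)
Step 4: Test statistic W = min(W+, W-) = 8.
Step 5: Ties in |d|, so use the tie-corrected normal approximation.
        E[W] = n(n+1)/4 = 10*11/4 = 27.5.
        Tie groups: |d|=3 (t=2), |d|=6 (t=2), |d|=7 (t=4); sum(t^3 - t) = 72.
        Var[W] = n(n+1)(2n+1)/24 - sum(t^3-t)/48 = 2310/24 - 72/48 = 94.75.
        z = (W - E[W]) / sqrt(Var[W]) = (8 - 27.5) / 9.7340 = -2.0033.
        Two-sided p = 2*Phi(z) = 0.045146.
Step 6: alpha = 0.1. reject H0.

W+ = 8, W- = 47, W = min = 8, p = 0.045146, reject H0.


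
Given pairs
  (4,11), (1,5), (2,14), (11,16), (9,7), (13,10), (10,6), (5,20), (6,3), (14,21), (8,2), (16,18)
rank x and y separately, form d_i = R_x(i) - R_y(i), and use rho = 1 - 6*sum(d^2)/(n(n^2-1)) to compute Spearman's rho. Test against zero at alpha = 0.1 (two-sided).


Step 1: Rank x and y separately (midranks; no ties here).
rank(x): 4->3, 1->1, 2->2, 11->9, 9->7, 13->10, 10->8, 5->4, 6->5, 14->11, 8->6, 16->12
rank(y): 11->7, 5->3, 14->8, 16->9, 7->5, 10->6, 6->4, 20->11, 3->2, 21->12, 2->1, 18->10
Step 2: d_i = R_x(i) - R_y(i); compute d_i^2.
  (3-7)^2=16, (1-3)^2=4, (2-8)^2=36, (9-9)^2=0, (7-5)^2=4, (10-6)^2=16, (8-4)^2=16, (4-11)^2=49, (5-2)^2=9, (11-12)^2=1, (6-1)^2=25, (12-10)^2=4
sum(d^2) = 180.
Step 3: rho = 1 - 6*180 / (12*(12^2 - 1)) = 1 - 1080/1716 = 0.370629.
Step 4: Under H0, t = rho * sqrt((n-2)/(1-rho^2)) = 1.2619 ~ t(10).
Step 5: Two-sided p-value from the t-distribution with 10 df = 0.235621.
Step 6: alpha = 0.1. fail to reject H0.

rho = 0.3706, p = 0.235621, fail to reject H0 at alpha = 0.1.


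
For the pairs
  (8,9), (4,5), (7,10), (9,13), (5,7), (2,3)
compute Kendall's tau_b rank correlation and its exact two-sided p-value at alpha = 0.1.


Step 1: Enumerate the 15 unordered pairs (i,j) with i<j and classify each by sign(x_j-x_i) * sign(y_j-y_i).
  (1,2):dx=-4,dy=-4->C; (1,3):dx=-1,dy=+1->D; (1,4):dx=+1,dy=+4->C; (1,5):dx=-3,dy=-2->C
  (1,6):dx=-6,dy=-6->C; (2,3):dx=+3,dy=+5->C; (2,4):dx=+5,dy=+8->C; (2,5):dx=+1,dy=+2->C
  (2,6):dx=-2,dy=-2->C; (3,4):dx=+2,dy=+3->C; (3,5):dx=-2,dy=-3->C; (3,6):dx=-5,dy=-7->C
  (4,5):dx=-4,dy=-6->C; (4,6):dx=-7,dy=-10->C; (5,6):dx=-3,dy=-4->C
Step 2: C = 14, D = 1, total pairs = 15.
Step 3: tau = (C - D)/(n(n-1)/2) = (14 - 1)/15 = 0.866667.
Step 4: Exact two-sided p-value (enumerate n! = 720 permutations of y under H0): p = 0.016667.
Step 5: alpha = 0.1. reject H0.

tau_b = 0.8667 (C=14, D=1), p = 0.016667, reject H0.


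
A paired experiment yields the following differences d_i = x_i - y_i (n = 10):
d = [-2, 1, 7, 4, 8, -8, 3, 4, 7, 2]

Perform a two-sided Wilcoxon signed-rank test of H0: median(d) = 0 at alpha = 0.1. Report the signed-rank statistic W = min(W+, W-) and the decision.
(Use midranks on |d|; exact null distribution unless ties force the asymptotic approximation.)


Step 1: Drop any zero differences (none here) and take |d_i|.
|d| = [2, 1, 7, 4, 8, 8, 3, 4, 7, 2]
Step 2: Midrank |d_i| (ties get averaged ranks).
ranks: |2|->2.5, |1|->1, |7|->7.5, |4|->5.5, |8|->9.5, |8|->9.5, |3|->4, |4|->5.5, |7|->7.5, |2|->2.5
Step 3: Attach original signs; sum ranks with positive sign and with negative sign.
W+ = 1 + 7.5 + 5.5 + 9.5 + 4 + 5.5 + 7.5 + 2.5 = 43
W- = 2.5 + 9.5 = 12
(Check: W+ + W- = 55 should equal n(n+1)/2 = 55.)
Step 4: Test statistic W = min(W+, W-) = 12.
Step 5: Ties in |d|, so use the tie-corrected normal approximation.
        E[W] = n(n+1)/4 = 10*11/4 = 27.5.
        Tie groups: |d|=2 (t=2), |d|=4 (t=2), |d|=7 (t=2), |d|=8 (t=2); sum(t^3 - t) = 24.
        Var[W] = n(n+1)(2n+1)/24 - sum(t^3-t)/48 = 2310/24 - 24/48 = 95.75.
        z = (W - E[W]) / sqrt(Var[W]) = (12 - 27.5) / 9.7852 = -1.5840.
        Two-sided p = 2*Phi(z) = 0.113188.
Step 6: alpha = 0.1. fail to reject H0.

W+ = 43, W- = 12, W = min = 12, p = 0.113188, fail to reject H0.


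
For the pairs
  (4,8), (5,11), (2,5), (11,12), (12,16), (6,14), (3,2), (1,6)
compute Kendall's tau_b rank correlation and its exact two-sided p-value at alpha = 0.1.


Step 1: Enumerate the 28 unordered pairs (i,j) with i<j and classify each by sign(x_j-x_i) * sign(y_j-y_i).
  (1,2):dx=+1,dy=+3->C; (1,3):dx=-2,dy=-3->C; (1,4):dx=+7,dy=+4->C; (1,5):dx=+8,dy=+8->C
  (1,6):dx=+2,dy=+6->C; (1,7):dx=-1,dy=-6->C; (1,8):dx=-3,dy=-2->C; (2,3):dx=-3,dy=-6->C
  (2,4):dx=+6,dy=+1->C; (2,5):dx=+7,dy=+5->C; (2,6):dx=+1,dy=+3->C; (2,7):dx=-2,dy=-9->C
  (2,8):dx=-4,dy=-5->C; (3,4):dx=+9,dy=+7->C; (3,5):dx=+10,dy=+11->C; (3,6):dx=+4,dy=+9->C
  (3,7):dx=+1,dy=-3->D; (3,8):dx=-1,dy=+1->D; (4,5):dx=+1,dy=+4->C; (4,6):dx=-5,dy=+2->D
  (4,7):dx=-8,dy=-10->C; (4,8):dx=-10,dy=-6->C; (5,6):dx=-6,dy=-2->C; (5,7):dx=-9,dy=-14->C
  (5,8):dx=-11,dy=-10->C; (6,7):dx=-3,dy=-12->C; (6,8):dx=-5,dy=-8->C; (7,8):dx=-2,dy=+4->D
Step 2: C = 24, D = 4, total pairs = 28.
Step 3: tau = (C - D)/(n(n-1)/2) = (24 - 4)/28 = 0.714286.
Step 4: Exact two-sided p-value (enumerate n! = 40320 permutations of y under H0): p = 0.014137.
Step 5: alpha = 0.1. reject H0.

tau_b = 0.7143 (C=24, D=4), p = 0.014137, reject H0.


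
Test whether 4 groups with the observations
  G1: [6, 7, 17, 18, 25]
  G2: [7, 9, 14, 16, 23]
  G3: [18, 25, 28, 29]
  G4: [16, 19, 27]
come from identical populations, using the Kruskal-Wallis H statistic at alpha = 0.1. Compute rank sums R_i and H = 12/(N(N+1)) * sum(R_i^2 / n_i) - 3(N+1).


Step 1: Combine all N = 17 observations and assign midranks.
sorted (value, group, rank): (6,G1,1), (7,G1,2.5), (7,G2,2.5), (9,G2,4), (14,G2,5), (16,G2,6.5), (16,G4,6.5), (17,G1,8), (18,G1,9.5), (18,G3,9.5), (19,G4,11), (23,G2,12), (25,G1,13.5), (25,G3,13.5), (27,G4,15), (28,G3,16), (29,G3,17)
Step 2: Sum ranks within each group.
R_1 = 34.5 (n_1 = 5)
R_2 = 30 (n_2 = 5)
R_3 = 56 (n_3 = 4)
R_4 = 32.5 (n_4 = 3)
Step 3: H = 12/(N(N+1)) * sum(R_i^2/n_i) - 3(N+1)
     = 12/(17*18) * (34.5^2/5 + 30^2/5 + 56^2/4 + 32.5^2/3) - 3*18
     = 0.039216 * 1554.13 - 54
     = 6.946405.
Step 4: Ties present; correction factor C = 1 - 24/(17^3 - 17) = 0.995098. Corrected H = 6.946405 / 0.995098 = 6.980624.
Step 5: Under H0, H ~ chi^2(3); p-value = 0.072518.
Step 6: alpha = 0.1. reject H0.

H = 6.9806, df = 3, p = 0.072518, reject H0.


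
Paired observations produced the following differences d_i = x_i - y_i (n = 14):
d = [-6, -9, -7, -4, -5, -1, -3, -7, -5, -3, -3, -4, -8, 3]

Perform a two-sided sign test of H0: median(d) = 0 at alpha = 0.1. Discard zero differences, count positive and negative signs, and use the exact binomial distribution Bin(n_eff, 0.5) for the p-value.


Step 1: Discard zero differences. Original n = 14; n_eff = number of nonzero differences = 14.
Nonzero differences (with sign): -6, -9, -7, -4, -5, -1, -3, -7, -5, -3, -3, -4, -8, +3
Step 2: Count signs: positive = 1, negative = 13.
Step 3: Under H0: P(positive) = 0.5, so the number of positives S ~ Bin(14, 0.5).
Step 4: Two-sided exact p-value = sum of Bin(14,0.5) probabilities at or below the observed probability = 0.001831.
Step 5: alpha = 0.1. reject H0.

n_eff = 14, pos = 1, neg = 13, p = 0.001831, reject H0.


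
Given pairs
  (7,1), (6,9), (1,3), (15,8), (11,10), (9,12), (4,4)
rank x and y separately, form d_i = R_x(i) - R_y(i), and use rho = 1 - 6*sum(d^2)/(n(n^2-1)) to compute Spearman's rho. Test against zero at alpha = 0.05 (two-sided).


Step 1: Rank x and y separately (midranks; no ties here).
rank(x): 7->4, 6->3, 1->1, 15->7, 11->6, 9->5, 4->2
rank(y): 1->1, 9->5, 3->2, 8->4, 10->6, 12->7, 4->3
Step 2: d_i = R_x(i) - R_y(i); compute d_i^2.
  (4-1)^2=9, (3-5)^2=4, (1-2)^2=1, (7-4)^2=9, (6-6)^2=0, (5-7)^2=4, (2-3)^2=1
sum(d^2) = 28.
Step 3: rho = 1 - 6*28 / (7*(7^2 - 1)) = 1 - 168/336 = 0.500000.
Step 4: Under H0, t = rho * sqrt((n-2)/(1-rho^2)) = 1.2910 ~ t(5).
Step 5: Two-sided p-value from the t-distribution with 5 df = 0.253170.
Step 6: alpha = 0.05. fail to reject H0.

rho = 0.5000, p = 0.253170, fail to reject H0 at alpha = 0.05.


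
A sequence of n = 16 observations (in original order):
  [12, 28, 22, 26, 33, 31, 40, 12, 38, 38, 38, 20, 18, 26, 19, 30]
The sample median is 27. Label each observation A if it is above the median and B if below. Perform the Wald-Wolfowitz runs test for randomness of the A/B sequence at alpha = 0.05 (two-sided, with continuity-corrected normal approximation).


Step 1: Compute median = 27; label A = above, B = below.
Labels in order: BABBAAABAAABBBBA  (n_A = 8, n_B = 8)
Step 2: Count runs R = 8.
Step 3: Under H0 (random ordering), E[R] = 2*n_A*n_B/(n_A+n_B) + 1 = 2*8*8/16 + 1 = 9.0000.
        Var[R] = 2*n_A*n_B*(2*n_A*n_B - n_A - n_B) / ((n_A+n_B)^2 * (n_A+n_B-1)) = 14336/3840 = 3.7333.
        SD[R] = 1.9322.
Step 4: Continuity-corrected z = (R + 0.5 - E[R]) / SD[R] = (8 + 0.5 - 9.0000) / 1.9322 = -0.2588.
Step 5: Two-sided p-value via normal approximation = 2*(1 - Phi(|z|)) = 0.795809.
Step 6: alpha = 0.05. fail to reject H0.

R = 8, z = -0.2588, p = 0.795809, fail to reject H0.


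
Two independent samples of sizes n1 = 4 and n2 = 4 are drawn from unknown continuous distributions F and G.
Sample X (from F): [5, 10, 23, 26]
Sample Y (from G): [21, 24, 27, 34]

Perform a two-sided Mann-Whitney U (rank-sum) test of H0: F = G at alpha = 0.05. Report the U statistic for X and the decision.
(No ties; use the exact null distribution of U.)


Step 1: Combine and sort all 8 observations; assign midranks.
sorted (value, group): (5,X), (10,X), (21,Y), (23,X), (24,Y), (26,X), (27,Y), (34,Y)
ranks: 5->1, 10->2, 21->3, 23->4, 24->5, 26->6, 27->7, 34->8
Step 2: Rank sum for X: R1 = 1 + 2 + 4 + 6 = 13.
Step 3: U_X = R1 - n1(n1+1)/2 = 13 - 4*5/2 = 13 - 10 = 3.
       U_Y = n1*n2 - U_X = 16 - 3 = 13.
Step 4: No ties, so the exact null distribution of U (based on enumerating the C(8,4) = 70 equally likely rank assignments) gives the two-sided p-value.
Step 5: p-value = 0.200000; compare to alpha = 0.05. fail to reject H0.

U_X = 3, p = 0.200000, fail to reject H0 at alpha = 0.05.


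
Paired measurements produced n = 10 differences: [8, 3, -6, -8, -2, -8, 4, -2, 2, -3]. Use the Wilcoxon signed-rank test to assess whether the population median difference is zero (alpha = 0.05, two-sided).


Step 1: Drop any zero differences (none here) and take |d_i|.
|d| = [8, 3, 6, 8, 2, 8, 4, 2, 2, 3]
Step 2: Midrank |d_i| (ties get averaged ranks).
ranks: |8|->9, |3|->4.5, |6|->7, |8|->9, |2|->2, |8|->9, |4|->6, |2|->2, |2|->2, |3|->4.5
Step 3: Attach original signs; sum ranks with positive sign and with negative sign.
W+ = 9 + 4.5 + 6 + 2 = 21.5
W- = 7 + 9 + 2 + 9 + 2 + 4.5 = 33.5
(Check: W+ + W- = 55 should equal n(n+1)/2 = 55.)
Step 4: Test statistic W = min(W+, W-) = 21.5.
Step 5: Ties in |d|, so use the tie-corrected normal approximation.
        E[W] = n(n+1)/4 = 10*11/4 = 27.5.
        Tie groups: |d|=2 (t=3), |d|=3 (t=2), |d|=8 (t=3); sum(t^3 - t) = 54.
        Var[W] = n(n+1)(2n+1)/24 - sum(t^3-t)/48 = 2310/24 - 54/48 = 95.125.
        z = (W - E[W]) / sqrt(Var[W]) = (21.5 - 27.5) / 9.7532 = -0.6152.
        Two-sided p = 2*Phi(z) = 0.538434.
Step 6: alpha = 0.05. fail to reject H0.

W+ = 21.5, W- = 33.5, W = min = 21.5, p = 0.538434, fail to reject H0.


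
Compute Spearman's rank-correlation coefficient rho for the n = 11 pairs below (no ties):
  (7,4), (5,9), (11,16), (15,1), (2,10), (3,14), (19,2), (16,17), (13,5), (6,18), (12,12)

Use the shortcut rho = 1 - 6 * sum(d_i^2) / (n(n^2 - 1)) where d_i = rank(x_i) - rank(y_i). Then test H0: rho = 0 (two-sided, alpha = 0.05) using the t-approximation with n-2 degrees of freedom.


Step 1: Rank x and y separately (midranks; no ties here).
rank(x): 7->5, 5->3, 11->6, 15->9, 2->1, 3->2, 19->11, 16->10, 13->8, 6->4, 12->7
rank(y): 4->3, 9->5, 16->9, 1->1, 10->6, 14->8, 2->2, 17->10, 5->4, 18->11, 12->7
Step 2: d_i = R_x(i) - R_y(i); compute d_i^2.
  (5-3)^2=4, (3-5)^2=4, (6-9)^2=9, (9-1)^2=64, (1-6)^2=25, (2-8)^2=36, (11-2)^2=81, (10-10)^2=0, (8-4)^2=16, (4-11)^2=49, (7-7)^2=0
sum(d^2) = 288.
Step 3: rho = 1 - 6*288 / (11*(11^2 - 1)) = 1 - 1728/1320 = -0.309091.
Step 4: Under H0, t = rho * sqrt((n-2)/(1-rho^2)) = -0.9750 ~ t(9).
Step 5: Two-sided p-value from the t-distribution with 9 df = 0.355028.
Step 6: alpha = 0.05. fail to reject H0.

rho = -0.3091, p = 0.355028, fail to reject H0 at alpha = 0.05.


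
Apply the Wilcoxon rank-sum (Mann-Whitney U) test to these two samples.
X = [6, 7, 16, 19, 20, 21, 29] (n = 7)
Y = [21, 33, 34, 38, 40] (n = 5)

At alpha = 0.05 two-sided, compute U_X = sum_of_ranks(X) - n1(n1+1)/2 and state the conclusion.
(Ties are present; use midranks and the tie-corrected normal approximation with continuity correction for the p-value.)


Step 1: Combine and sort all 12 observations; assign midranks.
sorted (value, group): (6,X), (7,X), (16,X), (19,X), (20,X), (21,X), (21,Y), (29,X), (33,Y), (34,Y), (38,Y), (40,Y)
ranks: 6->1, 7->2, 16->3, 19->4, 20->5, 21->6.5, 21->6.5, 29->8, 33->9, 34->10, 38->11, 40->12
Step 2: Rank sum for X: R1 = 1 + 2 + 3 + 4 + 5 + 6.5 + 8 = 29.5.
Step 3: U_X = R1 - n1(n1+1)/2 = 29.5 - 7*8/2 = 29.5 - 28 = 1.5.
       U_Y = n1*n2 - U_X = 35 - 1.5 = 33.5.
Step 4: Ties are present, so use the tie-corrected normal approximation (with continuity correction) for the p-value.
Step 5: p-value = 0.011682; compare to alpha = 0.05. reject H0.

U_X = 1.5, p = 0.011682, reject H0 at alpha = 0.05.


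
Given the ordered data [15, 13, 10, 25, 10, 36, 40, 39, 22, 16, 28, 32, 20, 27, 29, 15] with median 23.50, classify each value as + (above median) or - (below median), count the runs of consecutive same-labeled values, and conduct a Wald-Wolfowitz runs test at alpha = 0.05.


Step 1: Compute median = 23.50; label A = above, B = below.
Labels in order: BBBABAAABBAABAAB  (n_A = 8, n_B = 8)
Step 2: Count runs R = 9.
Step 3: Under H0 (random ordering), E[R] = 2*n_A*n_B/(n_A+n_B) + 1 = 2*8*8/16 + 1 = 9.0000.
        Var[R] = 2*n_A*n_B*(2*n_A*n_B - n_A - n_B) / ((n_A+n_B)^2 * (n_A+n_B-1)) = 14336/3840 = 3.7333.
        SD[R] = 1.9322.
Step 4: R = E[R], so z = 0 with no continuity correction.
Step 5: Two-sided p-value via normal approximation = 2*(1 - Phi(|z|)) = 1.000000.
Step 6: alpha = 0.05. fail to reject H0.

R = 9, z = 0.0000, p = 1.000000, fail to reject H0.


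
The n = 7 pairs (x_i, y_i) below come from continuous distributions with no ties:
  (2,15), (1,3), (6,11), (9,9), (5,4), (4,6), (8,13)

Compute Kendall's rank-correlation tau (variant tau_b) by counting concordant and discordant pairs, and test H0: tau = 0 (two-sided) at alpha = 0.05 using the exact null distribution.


Step 1: Enumerate the 21 unordered pairs (i,j) with i<j and classify each by sign(x_j-x_i) * sign(y_j-y_i).
  (1,2):dx=-1,dy=-12->C; (1,3):dx=+4,dy=-4->D; (1,4):dx=+7,dy=-6->D; (1,5):dx=+3,dy=-11->D
  (1,6):dx=+2,dy=-9->D; (1,7):dx=+6,dy=-2->D; (2,3):dx=+5,dy=+8->C; (2,4):dx=+8,dy=+6->C
  (2,5):dx=+4,dy=+1->C; (2,6):dx=+3,dy=+3->C; (2,7):dx=+7,dy=+10->C; (3,4):dx=+3,dy=-2->D
  (3,5):dx=-1,dy=-7->C; (3,6):dx=-2,dy=-5->C; (3,7):dx=+2,dy=+2->C; (4,5):dx=-4,dy=-5->C
  (4,6):dx=-5,dy=-3->C; (4,7):dx=-1,dy=+4->D; (5,6):dx=-1,dy=+2->D; (5,7):dx=+3,dy=+9->C
  (6,7):dx=+4,dy=+7->C
Step 2: C = 13, D = 8, total pairs = 21.
Step 3: tau = (C - D)/(n(n-1)/2) = (13 - 8)/21 = 0.238095.
Step 4: Exact two-sided p-value (enumerate n! = 5040 permutations of y under H0): p = 0.561905.
Step 5: alpha = 0.05. fail to reject H0.

tau_b = 0.2381 (C=13, D=8), p = 0.561905, fail to reject H0.


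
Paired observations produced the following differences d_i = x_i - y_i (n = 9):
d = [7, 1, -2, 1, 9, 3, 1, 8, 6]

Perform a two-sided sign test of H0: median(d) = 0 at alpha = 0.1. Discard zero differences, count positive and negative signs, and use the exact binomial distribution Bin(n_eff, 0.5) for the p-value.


Step 1: Discard zero differences. Original n = 9; n_eff = number of nonzero differences = 9.
Nonzero differences (with sign): +7, +1, -2, +1, +9, +3, +1, +8, +6
Step 2: Count signs: positive = 8, negative = 1.
Step 3: Under H0: P(positive) = 0.5, so the number of positives S ~ Bin(9, 0.5).
Step 4: Two-sided exact p-value = sum of Bin(9,0.5) probabilities at or below the observed probability = 0.039062.
Step 5: alpha = 0.1. reject H0.

n_eff = 9, pos = 8, neg = 1, p = 0.039062, reject H0.


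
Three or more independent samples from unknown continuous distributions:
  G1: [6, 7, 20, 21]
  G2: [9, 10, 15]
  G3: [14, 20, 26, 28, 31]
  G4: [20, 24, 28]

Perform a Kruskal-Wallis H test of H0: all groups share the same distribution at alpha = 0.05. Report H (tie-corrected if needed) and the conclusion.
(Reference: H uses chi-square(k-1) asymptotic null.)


Step 1: Combine all N = 15 observations and assign midranks.
sorted (value, group, rank): (6,G1,1), (7,G1,2), (9,G2,3), (10,G2,4), (14,G3,5), (15,G2,6), (20,G1,8), (20,G3,8), (20,G4,8), (21,G1,10), (24,G4,11), (26,G3,12), (28,G3,13.5), (28,G4,13.5), (31,G3,15)
Step 2: Sum ranks within each group.
R_1 = 21 (n_1 = 4)
R_2 = 13 (n_2 = 3)
R_3 = 53.5 (n_3 = 5)
R_4 = 32.5 (n_4 = 3)
Step 3: H = 12/(N(N+1)) * sum(R_i^2/n_i) - 3(N+1)
     = 12/(15*16) * (21^2/4 + 13^2/3 + 53.5^2/5 + 32.5^2/3) - 3*16
     = 0.050000 * 1091.12 - 48
     = 6.555833.
Step 4: Ties present; correction factor C = 1 - 30/(15^3 - 15) = 0.991071. Corrected H = 6.555833 / 0.991071 = 6.614895.
Step 5: Under H0, H ~ chi^2(3); p-value = 0.085240.
Step 6: alpha = 0.05. fail to reject H0.

H = 6.6149, df = 3, p = 0.085240, fail to reject H0.


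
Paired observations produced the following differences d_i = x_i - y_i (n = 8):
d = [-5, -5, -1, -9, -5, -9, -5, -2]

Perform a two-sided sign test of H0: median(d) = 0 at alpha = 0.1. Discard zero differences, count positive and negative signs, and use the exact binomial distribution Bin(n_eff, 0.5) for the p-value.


Step 1: Discard zero differences. Original n = 8; n_eff = number of nonzero differences = 8.
Nonzero differences (with sign): -5, -5, -1, -9, -5, -9, -5, -2
Step 2: Count signs: positive = 0, negative = 8.
Step 3: Under H0: P(positive) = 0.5, so the number of positives S ~ Bin(8, 0.5).
Step 4: Two-sided exact p-value = sum of Bin(8,0.5) probabilities at or below the observed probability = 0.007812.
Step 5: alpha = 0.1. reject H0.

n_eff = 8, pos = 0, neg = 8, p = 0.007812, reject H0.


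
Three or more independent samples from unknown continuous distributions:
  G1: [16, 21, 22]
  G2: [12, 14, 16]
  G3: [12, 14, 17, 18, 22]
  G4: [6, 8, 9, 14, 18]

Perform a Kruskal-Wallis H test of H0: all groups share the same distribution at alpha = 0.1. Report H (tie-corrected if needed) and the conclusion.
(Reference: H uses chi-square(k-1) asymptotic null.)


Step 1: Combine all N = 16 observations and assign midranks.
sorted (value, group, rank): (6,G4,1), (8,G4,2), (9,G4,3), (12,G2,4.5), (12,G3,4.5), (14,G2,7), (14,G3,7), (14,G4,7), (16,G1,9.5), (16,G2,9.5), (17,G3,11), (18,G3,12.5), (18,G4,12.5), (21,G1,14), (22,G1,15.5), (22,G3,15.5)
Step 2: Sum ranks within each group.
R_1 = 39 (n_1 = 3)
R_2 = 21 (n_2 = 3)
R_3 = 50.5 (n_3 = 5)
R_4 = 25.5 (n_4 = 5)
Step 3: H = 12/(N(N+1)) * sum(R_i^2/n_i) - 3(N+1)
     = 12/(16*17) * (39^2/3 + 21^2/3 + 50.5^2/5 + 25.5^2/5) - 3*17
     = 0.044118 * 1294.1 - 51
     = 6.092647.
Step 4: Ties present; correction factor C = 1 - 48/(16^3 - 16) = 0.988235. Corrected H = 6.092647 / 0.988235 = 6.165179.
Step 5: Under H0, H ~ chi^2(3); p-value = 0.103845.
Step 6: alpha = 0.1. fail to reject H0.

H = 6.1652, df = 3, p = 0.103845, fail to reject H0.


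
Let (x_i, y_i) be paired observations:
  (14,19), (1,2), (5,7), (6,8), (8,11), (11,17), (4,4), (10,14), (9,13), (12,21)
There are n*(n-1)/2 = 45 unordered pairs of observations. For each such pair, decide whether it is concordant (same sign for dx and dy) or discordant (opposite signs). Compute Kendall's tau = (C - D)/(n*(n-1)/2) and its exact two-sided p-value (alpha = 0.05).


Step 1: Enumerate the 45 unordered pairs (i,j) with i<j and classify each by sign(x_j-x_i) * sign(y_j-y_i).
  (1,2):dx=-13,dy=-17->C; (1,3):dx=-9,dy=-12->C; (1,4):dx=-8,dy=-11->C; (1,5):dx=-6,dy=-8->C
  (1,6):dx=-3,dy=-2->C; (1,7):dx=-10,dy=-15->C; (1,8):dx=-4,dy=-5->C; (1,9):dx=-5,dy=-6->C
  (1,10):dx=-2,dy=+2->D; (2,3):dx=+4,dy=+5->C; (2,4):dx=+5,dy=+6->C; (2,5):dx=+7,dy=+9->C
  (2,6):dx=+10,dy=+15->C; (2,7):dx=+3,dy=+2->C; (2,8):dx=+9,dy=+12->C; (2,9):dx=+8,dy=+11->C
  (2,10):dx=+11,dy=+19->C; (3,4):dx=+1,dy=+1->C; (3,5):dx=+3,dy=+4->C; (3,6):dx=+6,dy=+10->C
  (3,7):dx=-1,dy=-3->C; (3,8):dx=+5,dy=+7->C; (3,9):dx=+4,dy=+6->C; (3,10):dx=+7,dy=+14->C
  (4,5):dx=+2,dy=+3->C; (4,6):dx=+5,dy=+9->C; (4,7):dx=-2,dy=-4->C; (4,8):dx=+4,dy=+6->C
  (4,9):dx=+3,dy=+5->C; (4,10):dx=+6,dy=+13->C; (5,6):dx=+3,dy=+6->C; (5,7):dx=-4,dy=-7->C
  (5,8):dx=+2,dy=+3->C; (5,9):dx=+1,dy=+2->C; (5,10):dx=+4,dy=+10->C; (6,7):dx=-7,dy=-13->C
  (6,8):dx=-1,dy=-3->C; (6,9):dx=-2,dy=-4->C; (6,10):dx=+1,dy=+4->C; (7,8):dx=+6,dy=+10->C
  (7,9):dx=+5,dy=+9->C; (7,10):dx=+8,dy=+17->C; (8,9):dx=-1,dy=-1->C; (8,10):dx=+2,dy=+7->C
  (9,10):dx=+3,dy=+8->C
Step 2: C = 44, D = 1, total pairs = 45.
Step 3: tau = (C - D)/(n(n-1)/2) = (44 - 1)/45 = 0.955556.
Step 4: Exact two-sided p-value (enumerate n! = 3628800 permutations of y under H0): p = 0.000006.
Step 5: alpha = 0.05. reject H0.

tau_b = 0.9556 (C=44, D=1), p = 0.000006, reject H0.


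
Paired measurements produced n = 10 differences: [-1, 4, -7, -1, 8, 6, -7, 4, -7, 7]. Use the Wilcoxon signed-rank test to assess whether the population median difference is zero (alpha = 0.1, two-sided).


Step 1: Drop any zero differences (none here) and take |d_i|.
|d| = [1, 4, 7, 1, 8, 6, 7, 4, 7, 7]
Step 2: Midrank |d_i| (ties get averaged ranks).
ranks: |1|->1.5, |4|->3.5, |7|->7.5, |1|->1.5, |8|->10, |6|->5, |7|->7.5, |4|->3.5, |7|->7.5, |7|->7.5
Step 3: Attach original signs; sum ranks with positive sign and with negative sign.
W+ = 3.5 + 10 + 5 + 3.5 + 7.5 = 29.5
W- = 1.5 + 7.5 + 1.5 + 7.5 + 7.5 = 25.5
(Check: W+ + W- = 55 should equal n(n+1)/2 = 55.)
Step 4: Test statistic W = min(W+, W-) = 25.5.
Step 5: Ties in |d|, so use the tie-corrected normal approximation.
        E[W] = n(n+1)/4 = 10*11/4 = 27.5.
        Tie groups: |d|=1 (t=2), |d|=4 (t=2), |d|=7 (t=4); sum(t^3 - t) = 72.
        Var[W] = n(n+1)(2n+1)/24 - sum(t^3-t)/48 = 2310/24 - 72/48 = 94.75.
        z = (W - E[W]) / sqrt(Var[W]) = (25.5 - 27.5) / 9.7340 = -0.2055.
        Two-sided p = 2*Phi(z) = 0.837208.
Step 6: alpha = 0.1. fail to reject H0.

W+ = 29.5, W- = 25.5, W = min = 25.5, p = 0.837208, fail to reject H0.


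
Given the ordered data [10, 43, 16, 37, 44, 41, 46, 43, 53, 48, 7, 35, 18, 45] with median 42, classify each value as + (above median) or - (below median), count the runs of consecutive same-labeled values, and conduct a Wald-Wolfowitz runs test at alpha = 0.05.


Step 1: Compute median = 42; label A = above, B = below.
Labels in order: BABBABAAAABBBA  (n_A = 7, n_B = 7)
Step 2: Count runs R = 8.
Step 3: Under H0 (random ordering), E[R] = 2*n_A*n_B/(n_A+n_B) + 1 = 2*7*7/14 + 1 = 8.0000.
        Var[R] = 2*n_A*n_B*(2*n_A*n_B - n_A - n_B) / ((n_A+n_B)^2 * (n_A+n_B-1)) = 8232/2548 = 3.2308.
        SD[R] = 1.7974.
Step 4: R = E[R], so z = 0 with no continuity correction.
Step 5: Two-sided p-value via normal approximation = 2*(1 - Phi(|z|)) = 1.000000.
Step 6: alpha = 0.05. fail to reject H0.

R = 8, z = 0.0000, p = 1.000000, fail to reject H0.


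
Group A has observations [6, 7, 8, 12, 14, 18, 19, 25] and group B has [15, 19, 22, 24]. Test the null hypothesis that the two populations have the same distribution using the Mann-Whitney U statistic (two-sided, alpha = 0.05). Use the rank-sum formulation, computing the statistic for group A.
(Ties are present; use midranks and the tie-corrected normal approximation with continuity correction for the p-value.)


Step 1: Combine and sort all 12 observations; assign midranks.
sorted (value, group): (6,X), (7,X), (8,X), (12,X), (14,X), (15,Y), (18,X), (19,X), (19,Y), (22,Y), (24,Y), (25,X)
ranks: 6->1, 7->2, 8->3, 12->4, 14->5, 15->6, 18->7, 19->8.5, 19->8.5, 22->10, 24->11, 25->12
Step 2: Rank sum for X: R1 = 1 + 2 + 3 + 4 + 5 + 7 + 8.5 + 12 = 42.5.
Step 3: U_X = R1 - n1(n1+1)/2 = 42.5 - 8*9/2 = 42.5 - 36 = 6.5.
       U_Y = n1*n2 - U_X = 32 - 6.5 = 25.5.
Step 4: Ties are present, so use the tie-corrected normal approximation (with continuity correction) for the p-value.
Step 5: p-value = 0.125707; compare to alpha = 0.05. fail to reject H0.

U_X = 6.5, p = 0.125707, fail to reject H0 at alpha = 0.05.


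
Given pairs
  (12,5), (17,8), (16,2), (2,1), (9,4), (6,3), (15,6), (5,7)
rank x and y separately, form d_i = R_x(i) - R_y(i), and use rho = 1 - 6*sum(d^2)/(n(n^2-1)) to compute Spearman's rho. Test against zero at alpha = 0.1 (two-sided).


Step 1: Rank x and y separately (midranks; no ties here).
rank(x): 12->5, 17->8, 16->7, 2->1, 9->4, 6->3, 15->6, 5->2
rank(y): 5->5, 8->8, 2->2, 1->1, 4->4, 3->3, 6->6, 7->7
Step 2: d_i = R_x(i) - R_y(i); compute d_i^2.
  (5-5)^2=0, (8-8)^2=0, (7-2)^2=25, (1-1)^2=0, (4-4)^2=0, (3-3)^2=0, (6-6)^2=0, (2-7)^2=25
sum(d^2) = 50.
Step 3: rho = 1 - 6*50 / (8*(8^2 - 1)) = 1 - 300/504 = 0.404762.
Step 4: Under H0, t = rho * sqrt((n-2)/(1-rho^2)) = 1.0842 ~ t(6).
Step 5: Two-sided p-value from the t-distribution with 6 df = 0.319889.
Step 6: alpha = 0.1. fail to reject H0.

rho = 0.4048, p = 0.319889, fail to reject H0 at alpha = 0.1.
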